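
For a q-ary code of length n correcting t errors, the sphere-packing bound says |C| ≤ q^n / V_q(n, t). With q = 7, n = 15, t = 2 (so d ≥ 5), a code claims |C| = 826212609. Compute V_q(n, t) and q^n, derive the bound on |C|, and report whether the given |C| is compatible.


V_q(n, t) = 3871, q^n = 4747561509943, Hamming bound = 1226443169, |C| = 826212609 ≤ bound (satisfied).

Step 1: Compute V_q(n, t) = Σ_{j=0}^2 C(n, j) (q−1)^j.
  j = 0: C(15,0)·(6)^0 = 1·1 = 1.
  j = 1: C(15,1)·(6)^1 = 15·6 = 90.
  j = 2: C(15,2)·(6)^2 = 105·36 = 3780.
  V_q(n, t) = 1 + 90 + 3780 = 3871.
Step 2: q^n = 7^15 = 4747561509943.
Step 3: Hamming bound ⌊q^n / V_q(n,t)⌋ = ⌊4747561509943/3871⌋ = 1226443169.
Step 4: Compare |C| = 826212609 to 1226443169: satisfied.
The claimed |C| lies below the Hamming bound.


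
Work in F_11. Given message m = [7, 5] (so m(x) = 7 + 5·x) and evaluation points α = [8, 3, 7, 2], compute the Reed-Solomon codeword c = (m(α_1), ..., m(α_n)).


c = [3, 0, 9, 6]

Message polynomial: m(x) = 7 + 5·x (mod 11).
For each evaluation point α_i, compute m(α_i) mod 11:
  α_1 = 8: Horner steps 5 → 3, so m(8) = 3.
  α_2 = 3: Horner steps 5 → 0, so m(3) = 0.
  α_3 = 7: Horner steps 5 → 9, so m(7) = 9.
  α_4 = 2: Horner steps 5 → 6, so m(2) = 6.
Codeword c = [3, 0, 9, 6] ∈ F_11^4.


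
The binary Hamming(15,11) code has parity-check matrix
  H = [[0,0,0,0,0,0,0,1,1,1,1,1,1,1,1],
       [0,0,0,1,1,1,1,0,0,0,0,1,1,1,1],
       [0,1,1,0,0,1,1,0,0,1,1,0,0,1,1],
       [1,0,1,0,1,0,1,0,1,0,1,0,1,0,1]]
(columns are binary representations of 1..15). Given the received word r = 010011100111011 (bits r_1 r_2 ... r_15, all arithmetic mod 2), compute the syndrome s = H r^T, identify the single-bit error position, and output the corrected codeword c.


s = (1, 0, 1, 0)^T, error position = 10, corrected codeword c = 010011100011011

Compute s = H r^T mod 2 one row at a time:
  s_1 = 0 + 0 + 1 + 1 + 1 + 0 + 1 + 1 = 5 ≡ 1 (mod 2).
  s_2 = 0 + 1 + 1 + 1 + 1 + 0 + 1 + 1 = 6 ≡ 0 (mod 2).
  s_3 = 1 + 0 + 1 + 1 + 1 + 1 + 1 + 1 = 7 ≡ 1 (mod 2).
  s_4 = 0 + 0 + 1 + 1 + 0 + 1 + 0 + 1 = 4 ≡ 0 (mod 2).
s = (1, 0, 1, 0)^T — this equals column 10 of H (binary 1010), so error is at position 10.
Correct: flip bit 10 of r = 010011100111011 to get c = 010011100011011.


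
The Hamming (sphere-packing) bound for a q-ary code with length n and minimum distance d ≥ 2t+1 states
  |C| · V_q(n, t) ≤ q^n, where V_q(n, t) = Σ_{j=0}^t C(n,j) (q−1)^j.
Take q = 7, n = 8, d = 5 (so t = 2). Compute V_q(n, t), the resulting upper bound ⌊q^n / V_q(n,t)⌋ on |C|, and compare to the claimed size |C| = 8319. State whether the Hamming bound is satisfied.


V_q(n, t) = 1057, q^n = 5764801, Hamming bound = 5453, |C| = 8319 > bound (violated).

Step 1: Compute V_q(n, t) = Σ_{j=0}^2 C(n, j) (q−1)^j.
  j = 0: C(8,0)·(6)^0 = 1·1 = 1.
  j = 1: C(8,1)·(6)^1 = 8·6 = 48.
  j = 2: C(8,2)·(6)^2 = 28·36 = 1008.
  V_q(n, t) = 1 + 48 + 1008 = 1057.
Step 2: q^n = 7^8 = 5764801.
Step 3: Hamming bound ⌊q^n / V_q(n,t)⌋ = ⌊5764801/1057⌋ = 5453.
Step 4: Compare |C| = 8319 to 5453: violated.
The claimed |C| lies above the Hamming bound, so no 7-ary code of length 8 with d ≥ 5 can have 8319 codewords.


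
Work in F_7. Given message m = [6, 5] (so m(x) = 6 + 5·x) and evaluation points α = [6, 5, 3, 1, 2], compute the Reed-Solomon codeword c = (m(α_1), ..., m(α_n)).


c = [1, 3, 0, 4, 2]

Message polynomial: m(x) = 6 + 5·x (mod 7).
For each evaluation point α_i, compute m(α_i) mod 7:
  α_1 = 6: Horner steps 5 → 1, so m(6) = 1.
  α_2 = 5: Horner steps 5 → 3, so m(5) = 3.
  α_3 = 3: Horner steps 5 → 0, so m(3) = 0.
  α_4 = 1: Horner steps 5 → 4, so m(1) = 4.
  α_5 = 2: Horner steps 5 → 2, so m(2) = 2.
Codeword c = [1, 3, 0, 4, 2] ∈ F_7^5.


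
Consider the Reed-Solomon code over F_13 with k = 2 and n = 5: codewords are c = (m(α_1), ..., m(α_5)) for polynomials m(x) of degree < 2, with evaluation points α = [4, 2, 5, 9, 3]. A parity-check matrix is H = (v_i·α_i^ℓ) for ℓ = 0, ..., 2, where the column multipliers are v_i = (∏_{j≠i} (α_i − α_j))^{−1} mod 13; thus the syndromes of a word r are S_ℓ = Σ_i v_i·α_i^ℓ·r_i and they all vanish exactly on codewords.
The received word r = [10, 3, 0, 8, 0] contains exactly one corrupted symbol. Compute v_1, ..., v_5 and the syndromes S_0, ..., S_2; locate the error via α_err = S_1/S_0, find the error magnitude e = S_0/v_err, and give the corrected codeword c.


S = (3, 2, 10), error at position 3, error magnitude e = 6, c = [10, 3, 7, 8, 0].

Step 1: column multipliers v_i = (∏_{j≠i}(α_i − α_j))^{−1} mod 13.
  i = 1 (α = 4): (4−2)(4−5)(4−9)(4−3) = 2·(−1)·(−5)·1 = 10 ≡ 10, so v_1 = 10^{−1} = 4 (mod 13).
  i = 2 (α = 2): (2−4)(2−5)(2−9)(2−3) = (−2)·(−3)·(−7)·(−1) = 42 ≡ 3, so v_2 = 3^{−1} = 9 (mod 13).
  i = 3 (α = 5): (5−4)(5−2)(5−9)(5−3) = 1·3·(−4)·2 = −24 ≡ 2, so v_3 = 2^{−1} = 7 (mod 13).
  i = 4 (α = 9): (9−4)(9−2)(9−5)(9−3) = 5·7·4·6 = 840 ≡ 8, so v_4 = 8^{−1} = 5 (mod 13).
  i = 5 (α = 3): (3−4)(3−2)(3−5)(3−9) = (−1)·1·(−2)·(−6) = −12 ≡ 1, so v_5 = 1^{−1} = 1 (mod 13).
  v = [4, 9, 7, 5, 1].
Step 2: syndromes of r = [10, 3, 0, 8, 0] (all sums mod 13).
  S_0 = Σ v_i r_i = 4·10 + 9·3 + 7·0 + 5·8 + 1·0 = 107 ≡ 3.
  S_1 = Σ v_i α_i r_i = 4·4·10 + 9·2·3 + 7·5·0 + 5·9·8 + 1·3·0 = 574 ≡ 2.
  α_i^2 mod 13 = [3, 4, 12, 3, 9].
  S_2 = Σ v_i α_i^2 r_i = 4·3·10 + 9·4·3 + 7·12·0 + 5·3·8 + 1·9·0 = 348 ≡ 10.
  S = (3, 2, 10) ≠ 0, so r is not a codeword (an error is present).
Step 3: locate the error. For a single error e at position i, S_ℓ = v_i·e·α_i^ℓ, so α_err = S_1/S_0.
  S_0^{−1} = 3^{−1} = 9 (mod 13), so α_err = 2·9 = 18 ≡ 5 = α_3. Error position i = 3.
  Consistency check: S_2/S_1 = 10·7 = 70 ≡ 5 = α_err ✓ (single-error assumption holds).
Step 4: error magnitude e = S_0/v_3 = S_0·∏_{j≠3}(α_3 − α_j) = 3·2 = 6 ≡ 6 (mod 13).
Step 5: correct position 3: c_3 = r_3 − e = 0 − 6 ≡ 7 (mod 13). Hence c = [10, 3, 7, 8, 0].
  Check: interpolating c through the α_i gives m(x) = 9 + 10·x (degree < 2) with m(α_i) = c_i for every i, so c is indeed a codeword.


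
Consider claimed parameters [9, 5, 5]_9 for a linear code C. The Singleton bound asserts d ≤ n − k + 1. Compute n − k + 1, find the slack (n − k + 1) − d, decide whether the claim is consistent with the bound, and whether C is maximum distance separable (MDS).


Singleton RHS = n − k + 1 = 5, slack = 0, bound satisfied, MDS.

Singleton bound: d ≤ n − k + 1.
Here n = 9, k = 5, so n − k + 1 = 5.
Given d = 5, check d ≤ 5: YES.
Slack = (n − k + 1) − d = 0.
The code is MDS (slack = 0).
Description: the claimed parameters are [9, 5, 5]_9; such a code would be MDS (meets Singleton bound).


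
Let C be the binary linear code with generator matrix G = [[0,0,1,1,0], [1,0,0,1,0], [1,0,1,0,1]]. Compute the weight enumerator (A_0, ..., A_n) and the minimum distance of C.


Weight distribution: A_0 = 1, A_1 = 1, A_2 = 3, A_3 = 3. Minimum distance d = 1.

Enumerate all 2^3 = 8 messages m ∈ F_2^3.
For each, compute codeword c = mG in F_2^5, then tally its weight.
  m = 000 → c = 00000, weight = 0.
  m = 100 → c = 00110, weight = 2.
  m = 010 → c = 10010, weight = 2.
  m = 110 → c = 10100, weight = 2.
  m = 001 → c = 10101, weight = 3.
  m = 101 → c = 10011, weight = 3.
  m = 011 → c = 00111, weight = 3.
  m = 111 → c = 00001, weight = 1.
Tally weights:
  weight 0: 1 codewords.
  weight 1: 1 codewords.
  weight 2: 3 codewords.
  weight 3: 3 codewords.
Minimum distance d = smallest w > 0 with A_w > 0 = 1.
Sanity: Σ A_w = 8 = 2^3 = 8 ✓.


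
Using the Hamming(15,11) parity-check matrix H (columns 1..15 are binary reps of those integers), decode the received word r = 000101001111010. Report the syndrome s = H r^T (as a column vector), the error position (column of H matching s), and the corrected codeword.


s = (1, 0, 0, 0)^T, error position = 8, corrected codeword c = 000101011111010

Compute s = H r^T mod 2 one row at a time:
  s_1 = 0 + 1 + 1 + 1 + 1 + 0 + 1 + 0 = 5 ≡ 1 (mod 2).
  s_2 = 1 + 0 + 1 + 0 + 1 + 0 + 1 + 0 = 4 ≡ 0 (mod 2).
  s_3 = 0 + 0 + 1 + 0 + 1 + 1 + 1 + 0 = 4 ≡ 0 (mod 2).
  s_4 = 0 + 0 + 0 + 0 + 1 + 1 + 0 + 0 = 2 ≡ 0 (mod 2).
s = (1, 0, 0, 0)^T — this equals column 8 of H (binary 1000), so error is at position 8.
Correct: flip bit 8 of r = 000101001111010 to get c = 000101011111010.


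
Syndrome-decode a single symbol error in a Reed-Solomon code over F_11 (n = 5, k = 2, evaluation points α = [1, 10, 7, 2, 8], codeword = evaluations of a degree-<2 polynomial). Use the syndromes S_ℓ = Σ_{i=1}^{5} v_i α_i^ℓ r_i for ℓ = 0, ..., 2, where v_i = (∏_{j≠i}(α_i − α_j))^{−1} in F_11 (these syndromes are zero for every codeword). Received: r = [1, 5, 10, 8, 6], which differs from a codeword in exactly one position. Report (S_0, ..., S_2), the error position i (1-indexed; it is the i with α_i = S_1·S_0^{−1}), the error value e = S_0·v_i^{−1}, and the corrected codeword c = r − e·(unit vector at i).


S = (6, 5, 6), error at position 2, error magnitude e = 7, c = [1, 9, 10, 8, 6].

Step 1: column multipliers v_i = (∏_{j≠i}(α_i − α_j))^{−1} mod 11.
  i = 1 (α = 1): (1−10)(1−7)(1−2)(1−8) = (−9)·(−6)·(−1)·(−7) = 378 ≡ 4, so v_1 = 4^{−1} = 3 (mod 11).
  i = 2 (α = 10): (10−1)(10−7)(10−2)(10−8) = 9·3·8·2 = 432 ≡ 3, so v_2 = 3^{−1} = 4 (mod 11).
  i = 3 (α = 7): (7−1)(7−10)(7−2)(7−8) = 6·(−3)·5·(−1) = 90 ≡ 2, so v_3 = 2^{−1} = 6 (mod 11).
  i = 4 (α = 2): (2−1)(2−10)(2−7)(2−8) = 1·(−8)·(−5)·(−6) = −240 ≡ 2, so v_4 = 2^{−1} = 6 (mod 11).
  i = 5 (α = 8): (8−1)(8−10)(8−7)(8−2) = 7·(−2)·1·6 = −84 ≡ 4, so v_5 = 4^{−1} = 3 (mod 11).
  v = [3, 4, 6, 6, 3].
Step 2: syndromes of r = [1, 5, 10, 8, 6] (all sums mod 11).
  S_0 = Σ v_i r_i = 3·1 + 4·5 + 6·10 + 6·8 + 3·6 = 149 ≡ 6.
  S_1 = Σ v_i α_i r_i = 3·1·1 + 4·10·5 + 6·7·10 + 6·2·8 + 3·8·6 = 863 ≡ 5.
  α_i^2 mod 11 = [1, 1, 5, 4, 9].
  S_2 = Σ v_i α_i^2 r_i = 3·1·1 + 4·1·5 + 6·5·10 + 6·4·8 + 3·9·6 = 677 ≡ 6.
  S = (6, 5, 6) ≠ 0, so r is not a codeword (an error is present).
Step 3: locate the error. For a single error e at position i, S_ℓ = v_i·e·α_i^ℓ, so α_err = S_1/S_0.
  S_0^{−1} = 6^{−1} = 2 (mod 11), so α_err = 5·2 = 10 ≡ 10 = α_2. Error position i = 2.
  Consistency check: S_2/S_1 = 6·9 = 54 ≡ 10 = α_err ✓ (single-error assumption holds).
Step 4: error magnitude e = S_0/v_2 = S_0·∏_{j≠2}(α_2 − α_j) = 6·3 = 18 ≡ 7 (mod 11).
Step 5: correct position 2: c_2 = r_2 − e = 5 − 7 ≡ 9 (mod 11). Hence c = [1, 9, 10, 8, 6].
  Check: interpolating c through the α_i gives m(x) = 5 + 7·x (degree < 2) with m(α_i) = c_i for every i, so c is indeed a codeword.


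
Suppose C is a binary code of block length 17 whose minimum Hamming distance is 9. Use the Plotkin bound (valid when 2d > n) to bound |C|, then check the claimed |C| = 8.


Plotkin bound M ≤ 18; given |C| = 8 ≤ bound (satisfied).

Check applicability: 2d = 18, n = 17.
2d − n = 1 > 0, so Plotkin applies.
Compute d/(2d−n) = 9/1 ≈ 9.0000.
⌊d/(2d−n)⌋ = 9.
Plotkin bound: M ≤ 2·9 = 18.
Given |C| = 8, check: satisfied.
This |C| is below the Plotkin bound.


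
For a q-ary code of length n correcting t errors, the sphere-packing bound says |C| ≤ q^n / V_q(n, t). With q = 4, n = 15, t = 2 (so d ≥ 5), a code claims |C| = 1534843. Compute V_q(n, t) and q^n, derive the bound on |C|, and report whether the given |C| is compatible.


V_q(n, t) = 991, q^n = 1073741824, Hamming bound = 1083493, |C| = 1534843 > bound (violated).

Step 1: Compute V_q(n, t) = Σ_{j=0}^2 C(n, j) (q−1)^j.
  j = 0: C(15,0)·(3)^0 = 1·1 = 1.
  j = 1: C(15,1)·(3)^1 = 15·3 = 45.
  j = 2: C(15,2)·(3)^2 = 105·9 = 945.
  V_q(n, t) = 1 + 45 + 945 = 991.
Step 2: q^n = 4^15 = 1073741824.
Step 3: Hamming bound ⌊q^n / V_q(n,t)⌋ = ⌊1073741824/991⌋ = 1083493.
Step 4: Compare |C| = 1534843 to 1083493: violated.
The claimed |C| lies above the Hamming bound, so no 4-ary code of length 15 with d ≥ 5 can have 1534843 codewords.


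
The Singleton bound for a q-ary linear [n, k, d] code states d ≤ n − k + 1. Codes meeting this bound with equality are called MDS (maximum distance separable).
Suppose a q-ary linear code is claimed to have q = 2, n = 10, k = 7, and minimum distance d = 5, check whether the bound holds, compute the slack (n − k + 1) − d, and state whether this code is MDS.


Singleton RHS = n − k + 1 = 4, slack = -1, bound violated (no such code; not MDS).

Singleton bound: d ≤ n − k + 1.
Here n = 10, k = 7, so n − k + 1 = 4.
Given d = 5, check d ≤ 4: NO.
Slack = (n − k + 1) − d = -1.
The slack is negative: d = 5 exceeds n − k + 1 = 4 by 1, so the Singleton bound is violated and no linear [10, 7, 5]_2 code can exist. In particular it is not MDS (MDS requires d = n − k + 1 exactly).
Description: the claimed parameters are [10, 7, 5]_2; such a code would be impossible (violates the Singleton bound).


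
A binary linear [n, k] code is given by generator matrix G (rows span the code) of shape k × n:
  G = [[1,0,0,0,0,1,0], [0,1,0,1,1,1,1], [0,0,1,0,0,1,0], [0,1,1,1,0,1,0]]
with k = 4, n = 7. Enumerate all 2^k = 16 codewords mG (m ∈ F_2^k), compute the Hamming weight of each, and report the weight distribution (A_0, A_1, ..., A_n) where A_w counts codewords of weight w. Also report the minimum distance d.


Weight distribution: A_0 = 1, A_2 = 4, A_3 = 3, A_4 = 3, A_5 = 4, A_7 = 1. Minimum distance d = 2.

Enumerate all 2^4 = 16 messages m ∈ F_2^4.
For each, compute codeword c = mG in F_2^7, then tally its weight.
  m = 0000 → c = 0000000, weight = 0.
  m = 1000 → c = 1000010, weight = 2.
  m = 0100 → c = 0101111, weight = 5.
  m = 1100 → c = 1101101, weight = 5.
  m = 0010 → c = 0010010, weight = 2.
  m = 1010 → c = 1010000, weight = 2.
  m = 0110 → c = 0111101, weight = 5.
  m = 1110 → c = 1111111, weight = 7.
  m = 0001 → c = 0111010, weight = 4.
  m = 1001 → c = 1111000, weight = 4.
  m = 0101 → c = 0010101, weight = 3.
  m = 1101 → c = 1010111, weight = 5.
  m = 0011 → c = 0101000, weight = 2.
  m = 1011 → c = 1101010, weight = 4.
  m = 0111 → c = 0000111, weight = 3.
  m = 1111 → c = 1000101, weight = 3.
Tally weights:
  weight 0: 1 codewords.
  weight 2: 4 codewords.
  weight 3: 3 codewords.
  weight 4: 3 codewords.
  weight 5: 4 codewords.
  weight 7: 1 codewords.
Minimum distance d = smallest w > 0 with A_w > 0 = 2.
Sanity: Σ A_w = 16 = 2^4 = 16 ✓.


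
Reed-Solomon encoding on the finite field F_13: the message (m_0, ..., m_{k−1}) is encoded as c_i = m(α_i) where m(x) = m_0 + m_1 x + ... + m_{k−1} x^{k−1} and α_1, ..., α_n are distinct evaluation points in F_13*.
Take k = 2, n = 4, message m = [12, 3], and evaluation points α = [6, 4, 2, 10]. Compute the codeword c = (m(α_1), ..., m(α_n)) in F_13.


c = [4, 11, 5, 3]

Message polynomial: m(x) = 12 + 3·x (mod 13).
For each evaluation point α_i, compute m(α_i) mod 13:
  α_1 = 6: Horner steps 3 → 4, so m(6) = 4.
  α_2 = 4: Horner steps 3 → 11, so m(4) = 11.
  α_3 = 2: Horner steps 3 → 5, so m(2) = 5.
  α_4 = 10: Horner steps 3 → 3, so m(10) = 3.
Codeword c = [4, 11, 5, 3] ∈ F_13^4.


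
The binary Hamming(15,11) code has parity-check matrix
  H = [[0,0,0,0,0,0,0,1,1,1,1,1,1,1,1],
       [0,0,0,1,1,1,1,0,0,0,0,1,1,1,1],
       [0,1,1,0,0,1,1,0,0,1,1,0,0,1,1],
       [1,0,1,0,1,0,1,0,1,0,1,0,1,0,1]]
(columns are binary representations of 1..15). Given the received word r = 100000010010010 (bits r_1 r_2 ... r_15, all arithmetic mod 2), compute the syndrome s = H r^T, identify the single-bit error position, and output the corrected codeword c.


s = (1, 1, 0, 0)^T, error position = 12, corrected codeword c = 100000010011010

Compute s = H r^T mod 2 one row at a time:
  s_1 = 1 + 0 + 0 + 1 + 0 + 0 + 1 + 0 = 3 ≡ 1 (mod 2).
  s_2 = 0 + 0 + 0 + 0 + 0 + 0 + 1 + 0 = 1 ≡ 1 (mod 2).
  s_3 = 0 + 0 + 0 + 0 + 0 + 1 + 1 + 0 = 2 ≡ 0 (mod 2).
  s_4 = 1 + 0 + 0 + 0 + 0 + 1 + 0 + 0 = 2 ≡ 0 (mod 2).
s = (1, 1, 0, 0)^T — this equals column 12 of H (binary 1100), so error is at position 12.
Correct: flip bit 12 of r = 100000010010010 to get c = 100000010011010.


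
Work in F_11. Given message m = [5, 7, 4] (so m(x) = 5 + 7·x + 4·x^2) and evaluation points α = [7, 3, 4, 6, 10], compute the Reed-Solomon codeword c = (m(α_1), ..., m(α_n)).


c = [8, 7, 9, 4, 2]

Message polynomial: m(x) = 5 + 7·x + 4·x^2 (mod 11).
For each evaluation point α_i, compute m(α_i) mod 11:
  α_1 = 7: Horner steps 4 → 2 → 8, so m(7) = 8.
  α_2 = 3: Horner steps 4 → 8 → 7, so m(3) = 7.
  α_3 = 4: Horner steps 4 → 1 → 9, so m(4) = 9.
  α_4 = 6: Horner steps 4 → 9 → 4, so m(6) = 4.
  α_5 = 10: Horner steps 4 → 3 → 2, so m(10) = 2.
Codeword c = [8, 7, 9, 4, 2] ∈ F_11^5.


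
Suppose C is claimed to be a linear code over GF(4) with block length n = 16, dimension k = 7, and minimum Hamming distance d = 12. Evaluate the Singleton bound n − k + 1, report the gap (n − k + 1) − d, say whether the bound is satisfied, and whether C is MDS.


Singleton RHS = n − k + 1 = 10, slack = -2, bound violated (no such code; not MDS).

Singleton bound: d ≤ n − k + 1.
Here n = 16, k = 7, so n − k + 1 = 10.
Given d = 12, check d ≤ 10: NO.
Slack = (n − k + 1) − d = -2.
The slack is negative: d = 12 exceeds n − k + 1 = 10 by 2, so the Singleton bound is violated and no linear [16, 7, 12]_4 code can exist. In particular it is not MDS (MDS requires d = n − k + 1 exactly).
Description: the claimed parameters are [16, 7, 12]_4; such a code would be impossible (violates the Singleton bound).


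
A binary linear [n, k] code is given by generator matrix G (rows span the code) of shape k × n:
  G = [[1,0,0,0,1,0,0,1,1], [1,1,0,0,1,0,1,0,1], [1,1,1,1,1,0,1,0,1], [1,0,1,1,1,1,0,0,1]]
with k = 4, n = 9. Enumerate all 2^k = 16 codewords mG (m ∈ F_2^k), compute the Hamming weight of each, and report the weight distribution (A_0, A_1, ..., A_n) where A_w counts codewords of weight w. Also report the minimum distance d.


Weight distribution: A_0 = 1, A_2 = 2, A_3 = 2, A_4 = 3, A_5 = 3, A_6 = 2, A_7 = 2, A_9 = 1. Minimum distance d = 2.

Enumerate all 2^4 = 16 messages m ∈ F_2^4.
For each, compute codeword c = mG in F_2^9, then tally its weight.
  m = 0000 → c = 000000000, weight = 0.
  m = 1000 → c = 100010011, weight = 4.
  m = 0100 → c = 110010101, weight = 5.
  m = 1100 → c = 010000110, weight = 3.
  m = 0010 → c = 111110101, weight = 7.
  m = 1010 → c = 011100110, weight = 5.
  m = 0110 → c = 001100000, weight = 2.
  m = 1110 → c = 101110011, weight = 6.
  m = 0001 → c = 101111001, weight = 6.
  m = 1001 → c = 001101010, weight = 4.
  m = 0101 → c = 011101100, weight = 5.
  m = 1101 → c = 111111111, weight = 9.
  m = 0011 → c = 010001100, weight = 3.
  m = 1011 → c = 110011111, weight = 7.
  m = 0111 → c = 100011001, weight = 4.
  m = 1111 → c = 000001010, weight = 2.
Tally weights:
  weight 0: 1 codewords.
  weight 2: 2 codewords.
  weight 3: 2 codewords.
  weight 4: 3 codewords.
  weight 5: 3 codewords.
  weight 6: 2 codewords.
  weight 7: 2 codewords.
  weight 9: 1 codewords.
Minimum distance d = smallest w > 0 with A_w > 0 = 2.
Sanity: Σ A_w = 16 = 2^4 = 16 ✓.


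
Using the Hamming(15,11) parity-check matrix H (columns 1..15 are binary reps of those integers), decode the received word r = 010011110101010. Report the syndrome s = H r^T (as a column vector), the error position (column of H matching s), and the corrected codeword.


s = (0, 1, 1, 0)^T, error position = 6, corrected codeword c = 010010110101010

Compute s = H r^T mod 2 one row at a time:
  s_1 = 1 + 0 + 1 + 0 + 1 + 0 + 1 + 0 = 4 ≡ 0 (mod 2).
  s_2 = 0 + 1 + 1 + 1 + 1 + 0 + 1 + 0 = 5 ≡ 1 (mod 2).
  s_3 = 1 + 0 + 1 + 1 + 1 + 0 + 1 + 0 = 5 ≡ 1 (mod 2).
  s_4 = 0 + 0 + 1 + 1 + 0 + 0 + 0 + 0 = 2 ≡ 0 (mod 2).
s = (0, 1, 1, 0)^T — this equals column 6 of H (binary 0110), so error is at position 6.
Correct: flip bit 6 of r = 010011110101010 to get c = 010010110101010.


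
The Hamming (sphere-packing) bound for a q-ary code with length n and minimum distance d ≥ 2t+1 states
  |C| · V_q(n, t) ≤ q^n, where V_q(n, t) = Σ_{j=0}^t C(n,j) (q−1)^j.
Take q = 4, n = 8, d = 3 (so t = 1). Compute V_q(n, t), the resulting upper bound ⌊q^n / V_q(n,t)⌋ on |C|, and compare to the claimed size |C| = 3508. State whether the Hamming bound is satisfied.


V_q(n, t) = 25, q^n = 65536, Hamming bound = 2621, |C| = 3508 > bound (violated).

Step 1: Compute V_q(n, t) = Σ_{j=0}^1 C(n, j) (q−1)^j.
  j = 0: C(8,0)·(3)^0 = 1·1 = 1.
  j = 1: C(8,1)·(3)^1 = 8·3 = 24.
  V_q(n, t) = 1 + 24 = 25.
Step 2: q^n = 4^8 = 65536.
Step 3: Hamming bound ⌊q^n / V_q(n,t)⌋ = ⌊65536/25⌋ = 2621.
Step 4: Compare |C| = 3508 to 2621: violated.
The claimed |C| lies above the Hamming bound, so no 4-ary code of length 8 with d ≥ 3 can have 3508 codewords.


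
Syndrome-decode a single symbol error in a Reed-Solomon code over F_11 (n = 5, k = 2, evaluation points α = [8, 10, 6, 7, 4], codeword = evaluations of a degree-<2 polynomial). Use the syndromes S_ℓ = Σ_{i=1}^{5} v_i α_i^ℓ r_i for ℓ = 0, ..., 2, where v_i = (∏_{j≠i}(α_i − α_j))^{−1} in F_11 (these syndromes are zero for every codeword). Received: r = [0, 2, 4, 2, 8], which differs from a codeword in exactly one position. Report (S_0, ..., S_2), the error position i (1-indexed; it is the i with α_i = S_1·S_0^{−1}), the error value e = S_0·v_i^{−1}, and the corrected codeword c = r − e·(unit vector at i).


S = (6, 5, 6), error at position 2, error magnitude e = 6, c = [0, 7, 4, 2, 8].

Step 1: column multipliers v_i = (∏_{j≠i}(α_i − α_j))^{−1} mod 11.
  i = 1 (α = 8): (8−10)(8−6)(8−7)(8−4) = (−2)·2·1·4 = −16 ≡ 6, so v_1 = 6^{−1} = 2 (mod 11).
  i = 2 (α = 10): (10−8)(10−6)(10−7)(10−4) = 2·4·3·6 = 144 ≡ 1, so v_2 = 1^{−1} = 1 (mod 11).
  i = 3 (α = 6): (6−8)(6−10)(6−7)(6−4) = (−2)·(−4)·(−1)·2 = −16 ≡ 6, so v_3 = 6^{−1} = 2 (mod 11).
  i = 4 (α = 7): (7−8)(7−10)(7−6)(7−4) = (−1)·(−3)·1·3 = 9 ≡ 9, so v_4 = 9^{−1} = 5 (mod 11).
  i = 5 (α = 4): (4−8)(4−10)(4−6)(4−7) = (−4)·(−6)·(−2)·(−3) = 144 ≡ 1, so v_5 = 1^{−1} = 1 (mod 11).
  v = [2, 1, 2, 5, 1].
Step 2: syndromes of r = [0, 2, 4, 2, 8] (all sums mod 11).
  S_0 = Σ v_i r_i = 2·0 + 1·2 + 2·4 + 5·2 + 1·8 = 28 ≡ 6.
  S_1 = Σ v_i α_i r_i = 2·8·0 + 1·10·2 + 2·6·4 + 5·7·2 + 1·4·8 = 170 ≡ 5.
  α_i^2 mod 11 = [9, 1, 3, 5, 5].
  S_2 = Σ v_i α_i^2 r_i = 2·9·0 + 1·1·2 + 2·3·4 + 5·5·2 + 1·5·8 = 116 ≡ 6.
  S = (6, 5, 6) ≠ 0, so r is not a codeword (an error is present).
Step 3: locate the error. For a single error e at position i, S_ℓ = v_i·e·α_i^ℓ, so α_err = S_1/S_0.
  S_0^{−1} = 6^{−1} = 2 (mod 11), so α_err = 5·2 = 10 ≡ 10 = α_2. Error position i = 2.
  Consistency check: S_2/S_1 = 6·9 = 54 ≡ 10 = α_err ✓ (single-error assumption holds).
Step 4: error magnitude e = S_0/v_2 = S_0·∏_{j≠2}(α_2 − α_j) = 6·1 = 6 ≡ 6 (mod 11).
Step 5: correct position 2: c_2 = r_2 − e = 2 − 6 ≡ 7 (mod 11). Hence c = [0, 7, 4, 2, 8].
  Check: interpolating c through the α_i gives m(x) = 5 + 9·x (degree < 2) with m(α_i) = c_i for every i, so c is indeed a codeword.


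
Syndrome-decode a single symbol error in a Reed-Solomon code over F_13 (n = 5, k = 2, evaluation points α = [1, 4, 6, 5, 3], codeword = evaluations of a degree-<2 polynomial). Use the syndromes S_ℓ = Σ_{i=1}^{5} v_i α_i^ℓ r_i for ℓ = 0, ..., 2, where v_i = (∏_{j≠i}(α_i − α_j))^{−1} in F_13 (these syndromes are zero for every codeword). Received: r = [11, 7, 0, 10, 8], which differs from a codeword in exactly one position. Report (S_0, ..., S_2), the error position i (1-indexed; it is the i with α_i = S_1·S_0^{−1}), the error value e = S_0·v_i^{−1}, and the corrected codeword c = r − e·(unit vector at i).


S = (4, 12, 10), error at position 5, error magnitude e = 4, c = [11, 7, 0, 10, 4].

Step 1: column multipliers v_i = (∏_{j≠i}(α_i − α_j))^{−1} mod 13.
  i = 1 (α = 1): (1−4)(1−6)(1−5)(1−3) = (−3)·(−5)·(−4)·(−2) = 120 ≡ 3, so v_1 = 3^{−1} = 9 (mod 13).
  i = 2 (α = 4): (4−1)(4−6)(4−5)(4−3) = 3·(−2)·(−1)·1 = 6 ≡ 6, so v_2 = 6^{−1} = 11 (mod 13).
  i = 3 (α = 6): (6−1)(6−4)(6−5)(6−3) = 5·2·1·3 = 30 ≡ 4, so v_3 = 4^{−1} = 10 (mod 13).
  i = 4 (α = 5): (5−1)(5−4)(5−6)(5−3) = 4·1·(−1)·2 = −8 ≡ 5, so v_4 = 5^{−1} = 8 (mod 13).
  i = 5 (α = 3): (3−1)(3−4)(3−6)(3−5) = 2·(−1)·(−3)·(−2) = −12 ≡ 1, so v_5 = 1^{−1} = 1 (mod 13).
  v = [9, 11, 10, 8, 1].
Step 2: syndromes of r = [11, 7, 0, 10, 8] (all sums mod 13).
  S_0 = Σ v_i r_i = 9·11 + 11·7 + 10·0 + 8·10 + 1·8 = 264 ≡ 4.
  S_1 = Σ v_i α_i r_i = 9·1·11 + 11·4·7 + 10·6·0 + 8·5·10 + 1·3·8 = 831 ≡ 12.
  α_i^2 mod 13 = [1, 3, 10, 12, 9].
  S_2 = Σ v_i α_i^2 r_i = 9·1·11 + 11·3·7 + 10·10·0 + 8·12·10 + 1·9·8 = 1362 ≡ 10.
  S = (4, 12, 10) ≠ 0, so r is not a codeword (an error is present).
Step 3: locate the error. For a single error e at position i, S_ℓ = v_i·e·α_i^ℓ, so α_err = S_1/S_0.
  S_0^{−1} = 4^{−1} = 10 (mod 13), so α_err = 12·10 = 120 ≡ 3 = α_5. Error position i = 5.
  Consistency check: S_2/S_1 = 10·12 = 120 ≡ 3 = α_err ✓ (single-error assumption holds).
Step 4: error magnitude e = S_0/v_5 = S_0·∏_{j≠5}(α_5 − α_j) = 4·1 = 4 ≡ 4 (mod 13).
Step 5: correct position 5: c_5 = r_5 − e = 8 − 4 ≡ 4 (mod 13). Hence c = [11, 7, 0, 10, 4].
  Check: interpolating c through the α_i gives m(x) = 8 + 3·x (degree < 2) with m(α_i) = c_i for every i, so c is indeed a codeword.


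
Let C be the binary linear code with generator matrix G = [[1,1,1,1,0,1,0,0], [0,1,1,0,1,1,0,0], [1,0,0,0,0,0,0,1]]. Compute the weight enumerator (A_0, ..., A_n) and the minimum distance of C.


Weight distribution: A_0 = 1, A_2 = 1, A_3 = 2, A_4 = 1, A_5 = 2, A_6 = 1. Minimum distance d = 2.

Enumerate all 2^3 = 8 messages m ∈ F_2^3.
For each, compute codeword c = mG in F_2^8, then tally its weight.
  m = 000 → c = 00000000, weight = 0.
  m = 100 → c = 11110100, weight = 5.
  m = 010 → c = 01101100, weight = 4.
  m = 110 → c = 10011000, weight = 3.
  m = 001 → c = 10000001, weight = 2.
  m = 101 → c = 01110101, weight = 5.
  m = 011 → c = 11101101, weight = 6.
  m = 111 → c = 00011001, weight = 3.
Tally weights:
  weight 0: 1 codewords.
  weight 2: 1 codewords.
  weight 3: 2 codewords.
  weight 4: 1 codewords.
  weight 5: 2 codewords.
  weight 6: 1 codewords.
Minimum distance d = smallest w > 0 with A_w > 0 = 2.
Sanity: Σ A_w = 8 = 2^3 = 8 ✓.


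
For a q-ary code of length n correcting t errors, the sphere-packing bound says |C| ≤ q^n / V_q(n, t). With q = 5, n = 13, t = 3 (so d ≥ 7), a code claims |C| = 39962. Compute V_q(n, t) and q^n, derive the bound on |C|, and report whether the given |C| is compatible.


V_q(n, t) = 19605, q^n = 1220703125, Hamming bound = 62264, |C| = 39962 ≤ bound (satisfied).

Step 1: Compute V_q(n, t) = Σ_{j=0}^3 C(n, j) (q−1)^j.
  j = 0: C(13,0)·(4)^0 = 1·1 = 1.
  j = 1: C(13,1)·(4)^1 = 13·4 = 52.
  j = 2: C(13,2)·(4)^2 = 78·16 = 1248.
  j = 3: C(13,3)·(4)^3 = 286·64 = 18304.
  V_q(n, t) = 1 + 52 + 1248 + 18304 = 19605.
Step 2: q^n = 5^13 = 1220703125.
Step 3: Hamming bound ⌊q^n / V_q(n,t)⌋ = ⌊1220703125/19605⌋ = 62264.
Step 4: Compare |C| = 39962 to 62264: satisfied.
The claimed |C| lies below the Hamming bound.


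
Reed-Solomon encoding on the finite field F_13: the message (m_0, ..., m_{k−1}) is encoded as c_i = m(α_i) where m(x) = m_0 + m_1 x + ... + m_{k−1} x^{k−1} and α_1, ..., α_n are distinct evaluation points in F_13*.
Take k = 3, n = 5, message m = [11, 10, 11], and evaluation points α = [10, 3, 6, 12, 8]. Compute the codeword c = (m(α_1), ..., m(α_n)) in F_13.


c = [2, 10, 12, 12, 2]

Message polynomial: m(x) = 11 + 10·x + 11·x^2 (mod 13).
For each evaluation point α_i, compute m(α_i) mod 13:
  α_1 = 10: Horner steps 11 → 3 → 2, so m(10) = 2.
  α_2 = 3: Horner steps 11 → 4 → 10, so m(3) = 10.
  α_3 = 6: Horner steps 11 → 11 → 12, so m(6) = 12.
  α_4 = 12: Horner steps 11 → 12 → 12, so m(12) = 12.
  α_5 = 8: Horner steps 11 → 7 → 2, so m(8) = 2.
Codeword c = [2, 10, 12, 12, 2] ∈ F_13^5.


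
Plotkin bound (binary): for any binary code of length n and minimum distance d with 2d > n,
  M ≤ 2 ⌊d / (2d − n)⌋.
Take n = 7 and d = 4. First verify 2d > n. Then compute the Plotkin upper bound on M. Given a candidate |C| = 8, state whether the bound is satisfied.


Plotkin bound M ≤ 8; given |C| = 8 ≤ bound (satisfied).

Check applicability: 2d = 8, n = 7.
2d − n = 1 > 0, so Plotkin applies.
Compute d/(2d−n) = 4/1 ≈ 4.0000.
⌊d/(2d−n)⌋ = 4.
Plotkin bound: M ≤ 2·4 = 8.
Given |C| = 8, check: satisfied.
This |C| is at the Plotkin bound.


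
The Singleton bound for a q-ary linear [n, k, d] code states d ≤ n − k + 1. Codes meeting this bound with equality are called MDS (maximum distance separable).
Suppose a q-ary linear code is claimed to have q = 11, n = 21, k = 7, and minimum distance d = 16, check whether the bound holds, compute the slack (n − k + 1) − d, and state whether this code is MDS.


Singleton RHS = n − k + 1 = 15, slack = -1, bound violated (no such code; not MDS).

Singleton bound: d ≤ n − k + 1.
Here n = 21, k = 7, so n − k + 1 = 15.
Given d = 16, check d ≤ 15: NO.
Slack = (n − k + 1) − d = -1.
The slack is negative: d = 16 exceeds n − k + 1 = 15 by 1, so the Singleton bound is violated and no linear [21, 7, 16]_11 code can exist. In particular it is not MDS (MDS requires d = n − k + 1 exactly).
Description: the claimed parameters are [21, 7, 16]_11; such a code would be impossible (violates the Singleton bound).


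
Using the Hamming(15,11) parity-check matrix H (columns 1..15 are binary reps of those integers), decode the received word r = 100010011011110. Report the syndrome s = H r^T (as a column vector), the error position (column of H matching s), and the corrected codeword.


s = (0, 0, 0, 1)^T, error position = 1, corrected codeword c = 000010011011110

Compute s = H r^T mod 2 one row at a time:
  s_1 = 1 + 1 + 0 + 1 + 1 + 1 + 1 + 0 = 6 ≡ 0 (mod 2).
  s_2 = 0 + 1 + 0 + 0 + 1 + 1 + 1 + 0 = 4 ≡ 0 (mod 2).
  s_3 = 0 + 0 + 0 + 0 + 0 + 1 + 1 + 0 = 2 ≡ 0 (mod 2).
  s_4 = 1 + 0 + 1 + 0 + 1 + 1 + 1 + 0 = 5 ≡ 1 (mod 2).
s = (0, 0, 0, 1)^T — this equals column 1 of H (binary 0001), so error is at position 1.
Correct: flip bit 1 of r = 100010011011110 to get c = 000010011011110.


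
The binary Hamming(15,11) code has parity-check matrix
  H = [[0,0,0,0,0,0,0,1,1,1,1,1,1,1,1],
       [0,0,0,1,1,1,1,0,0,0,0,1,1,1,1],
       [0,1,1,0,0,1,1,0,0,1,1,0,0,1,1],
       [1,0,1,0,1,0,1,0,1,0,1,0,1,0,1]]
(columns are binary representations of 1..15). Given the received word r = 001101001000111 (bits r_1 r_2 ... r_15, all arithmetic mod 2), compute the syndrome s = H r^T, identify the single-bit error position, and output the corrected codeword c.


s = (0, 1, 0, 0)^T, error position = 4, corrected codeword c = 001001001000111

Compute s = H r^T mod 2 one row at a time:
  s_1 = 0 + 1 + 0 + 0 + 0 + 1 + 1 + 1 = 4 ≡ 0 (mod 2).
  s_2 = 1 + 0 + 1 + 0 + 0 + 1 + 1 + 1 = 5 ≡ 1 (mod 2).
  s_3 = 0 + 1 + 1 + 0 + 0 + 0 + 1 + 1 = 4 ≡ 0 (mod 2).
  s_4 = 0 + 1 + 0 + 0 + 1 + 0 + 1 + 1 = 4 ≡ 0 (mod 2).
s = (0, 1, 0, 0)^T — this equals column 4 of H (binary 0100), so error is at position 4.
Correct: flip bit 4 of r = 001101001000111 to get c = 001001001000111.


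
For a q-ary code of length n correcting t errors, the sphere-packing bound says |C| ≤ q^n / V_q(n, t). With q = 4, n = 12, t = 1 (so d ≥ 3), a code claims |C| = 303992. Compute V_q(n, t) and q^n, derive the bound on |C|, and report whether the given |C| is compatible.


V_q(n, t) = 37, q^n = 16777216, Hamming bound = 453438, |C| = 303992 ≤ bound (satisfied).

Step 1: Compute V_q(n, t) = Σ_{j=0}^1 C(n, j) (q−1)^j.
  j = 0: C(12,0)·(3)^0 = 1·1 = 1.
  j = 1: C(12,1)·(3)^1 = 12·3 = 36.
  V_q(n, t) = 1 + 36 = 37.
Step 2: q^n = 4^12 = 16777216.
Step 3: Hamming bound ⌊q^n / V_q(n,t)⌋ = ⌊16777216/37⌋ = 453438.
Step 4: Compare |C| = 303992 to 453438: satisfied.
The claimed |C| lies below the Hamming bound.


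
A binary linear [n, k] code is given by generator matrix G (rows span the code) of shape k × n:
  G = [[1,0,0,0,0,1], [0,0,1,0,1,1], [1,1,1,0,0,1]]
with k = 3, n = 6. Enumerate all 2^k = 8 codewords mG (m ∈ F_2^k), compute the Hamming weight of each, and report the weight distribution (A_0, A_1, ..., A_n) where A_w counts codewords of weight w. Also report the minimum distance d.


Weight distribution: A_0 = 1, A_2 = 2, A_3 = 4, A_4 = 1. Minimum distance d = 2.

Enumerate all 2^3 = 8 messages m ∈ F_2^3.
For each, compute codeword c = mG in F_2^6, then tally its weight.
  m = 000 → c = 000000, weight = 0.
  m = 100 → c = 100001, weight = 2.
  m = 010 → c = 001011, weight = 3.
  m = 110 → c = 101010, weight = 3.
  m = 001 → c = 111001, weight = 4.
  m = 101 → c = 011000, weight = 2.
  m = 011 → c = 110010, weight = 3.
  m = 111 → c = 010011, weight = 3.
Tally weights:
  weight 0: 1 codewords.
  weight 2: 2 codewords.
  weight 3: 4 codewords.
  weight 4: 1 codewords.
Minimum distance d = smallest w > 0 with A_w > 0 = 2.
Sanity: Σ A_w = 8 = 2^3 = 8 ✓.


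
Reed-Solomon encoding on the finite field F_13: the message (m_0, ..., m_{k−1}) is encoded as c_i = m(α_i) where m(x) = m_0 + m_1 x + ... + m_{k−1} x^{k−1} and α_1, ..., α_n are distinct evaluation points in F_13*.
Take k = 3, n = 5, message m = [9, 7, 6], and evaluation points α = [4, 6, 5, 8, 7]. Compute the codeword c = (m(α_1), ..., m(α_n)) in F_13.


c = [3, 7, 12, 7, 1]

Message polynomial: m(x) = 9 + 7·x + 6·x^2 (mod 13).
For each evaluation point α_i, compute m(α_i) mod 13:
  α_1 = 4: Horner steps 6 → 5 → 3, so m(4) = 3.
  α_2 = 6: Horner steps 6 → 4 → 7, so m(6) = 7.
  α_3 = 5: Horner steps 6 → 11 → 12, so m(5) = 12.
  α_4 = 8: Horner steps 6 → 3 → 7, so m(8) = 7.
  α_5 = 7: Horner steps 6 → 10 → 1, so m(7) = 1.
Codeword c = [3, 7, 12, 7, 1] ∈ F_13^5.


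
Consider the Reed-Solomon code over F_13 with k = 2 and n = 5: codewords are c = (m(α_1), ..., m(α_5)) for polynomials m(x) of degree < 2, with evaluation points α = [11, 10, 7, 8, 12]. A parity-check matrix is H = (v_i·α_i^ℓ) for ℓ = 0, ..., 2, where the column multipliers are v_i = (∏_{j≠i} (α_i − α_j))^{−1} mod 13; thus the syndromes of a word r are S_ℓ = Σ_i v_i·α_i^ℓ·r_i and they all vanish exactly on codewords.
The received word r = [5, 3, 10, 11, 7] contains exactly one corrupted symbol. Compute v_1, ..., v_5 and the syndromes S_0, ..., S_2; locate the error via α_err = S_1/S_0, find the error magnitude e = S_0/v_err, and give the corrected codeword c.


S = (6, 9, 7), error at position 4, error magnitude e = 12, c = [5, 3, 10, 12, 7].

Step 1: column multipliers v_i = (∏_{j≠i}(α_i − α_j))^{−1} mod 13.
  i = 1 (α = 11): (11−10)(11−7)(11−8)(11−12) = 1·4·3·(−1) = −12 ≡ 1, so v_1 = 1^{−1} = 1 (mod 13).
  i = 2 (α = 10): (10−11)(10−7)(10−8)(10−12) = (−1)·3·2·(−2) = 12 ≡ 12, so v_2 = 12^{−1} = 12 (mod 13).
  i = 3 (α = 7): (7−11)(7−10)(7−8)(7−12) = (−4)·(−3)·(−1)·(−5) = 60 ≡ 8, so v_3 = 8^{−1} = 5 (mod 13).
  i = 4 (α = 8): (8−11)(8−10)(8−7)(8−12) = (−3)·(−2)·1·(−4) = −24 ≡ 2, so v_4 = 2^{−1} = 7 (mod 13).
  i = 5 (α = 12): (12−11)(12−10)(12−7)(12−8) = 1·2·5·4 = 40 ≡ 1, so v_5 = 1^{−1} = 1 (mod 13).
  v = [1, 12, 5, 7, 1].
Step 2: syndromes of r = [5, 3, 10, 11, 7] (all sums mod 13).
  S_0 = Σ v_i r_i = 1·5 + 12·3 + 5·10 + 7·11 + 1·7 = 175 ≡ 6.
  S_1 = Σ v_i α_i r_i = 1·11·5 + 12·10·3 + 5·7·10 + 7·8·11 + 1·12·7 = 1465 ≡ 9.
  α_i^2 mod 13 = [4, 9, 10, 12, 1].
  S_2 = Σ v_i α_i^2 r_i = 1·4·5 + 12·9·3 + 5·10·10 + 7·12·11 + 1·1·7 = 1775 ≡ 7.
  S = (6, 9, 7) ≠ 0, so r is not a codeword (an error is present).
Step 3: locate the error. For a single error e at position i, S_ℓ = v_i·e·α_i^ℓ, so α_err = S_1/S_0.
  S_0^{−1} = 6^{−1} = 11 (mod 13), so α_err = 9·11 = 99 ≡ 8 = α_4. Error position i = 4.
  Consistency check: S_2/S_1 = 7·3 = 21 ≡ 8 = α_err ✓ (single-error assumption holds).
Step 4: error magnitude e = S_0/v_4 = S_0·∏_{j≠4}(α_4 − α_j) = 6·2 = 12 ≡ 12 (mod 13).
Step 5: correct position 4: c_4 = r_4 − e = 11 − 12 ≡ 12 (mod 13). Hence c = [5, 3, 10, 12, 7].
  Check: interpolating c through the α_i gives m(x) = 9 + 2·x (degree < 2) with m(α_i) = c_i for every i, so c is indeed a codeword.


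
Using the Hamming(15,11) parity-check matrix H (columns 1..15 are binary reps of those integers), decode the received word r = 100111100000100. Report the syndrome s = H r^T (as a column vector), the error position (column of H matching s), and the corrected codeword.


s = (1, 1, 0, 0)^T, error position = 12, corrected codeword c = 100111100001100

Compute s = H r^T mod 2 one row at a time:
  s_1 = 0 + 0 + 0 + 0 + 0 + 1 + 0 + 0 = 1 ≡ 1 (mod 2).
  s_2 = 1 + 1 + 1 + 1 + 0 + 1 + 0 + 0 = 5 ≡ 1 (mod 2).
  s_3 = 0 + 0 + 1 + 1 + 0 + 0 + 0 + 0 = 2 ≡ 0 (mod 2).
  s_4 = 1 + 0 + 1 + 1 + 0 + 0 + 1 + 0 = 4 ≡ 0 (mod 2).
s = (1, 1, 0, 0)^T — this equals column 12 of H (binary 1100), so error is at position 12.
Correct: flip bit 12 of r = 100111100000100 to get c = 100111100001100.


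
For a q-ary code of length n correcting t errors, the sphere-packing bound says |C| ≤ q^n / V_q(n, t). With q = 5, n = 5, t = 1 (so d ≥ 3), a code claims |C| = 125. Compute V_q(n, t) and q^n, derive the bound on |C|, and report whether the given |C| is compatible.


V_q(n, t) = 21, q^n = 3125, Hamming bound = 148, |C| = 125 ≤ bound (satisfied).

Step 1: Compute V_q(n, t) = Σ_{j=0}^1 C(n, j) (q−1)^j.
  j = 0: C(5,0)·(4)^0 = 1·1 = 1.
  j = 1: C(5,1)·(4)^1 = 5·4 = 20.
  V_q(n, t) = 1 + 20 = 21.
Step 2: q^n = 5^5 = 3125.
Step 3: Hamming bound ⌊q^n / V_q(n,t)⌋ = ⌊3125/21⌋ = 148.
Step 4: Compare |C| = 125 to 148: satisfied.
The claimed |C| lies below the Hamming bound.


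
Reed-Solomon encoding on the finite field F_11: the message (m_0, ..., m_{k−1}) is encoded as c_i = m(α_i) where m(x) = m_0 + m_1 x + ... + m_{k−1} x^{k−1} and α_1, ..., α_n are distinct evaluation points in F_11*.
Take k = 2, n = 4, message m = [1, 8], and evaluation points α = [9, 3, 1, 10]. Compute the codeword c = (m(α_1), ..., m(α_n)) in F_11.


c = [7, 3, 9, 4]

Message polynomial: m(x) = 1 + 8·x (mod 11).
For each evaluation point α_i, compute m(α_i) mod 11:
  α_1 = 9: Horner steps 8 → 7, so m(9) = 7.
  α_2 = 3: Horner steps 8 → 3, so m(3) = 3.
  α_3 = 1: Horner steps 8 → 9, so m(1) = 9.
  α_4 = 10: Horner steps 8 → 4, so m(10) = 4.
Codeword c = [7, 3, 9, 4] ∈ F_11^4.


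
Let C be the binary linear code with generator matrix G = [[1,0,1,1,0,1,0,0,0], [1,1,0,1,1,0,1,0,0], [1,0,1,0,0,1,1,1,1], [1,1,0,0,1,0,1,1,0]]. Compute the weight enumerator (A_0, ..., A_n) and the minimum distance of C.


Weight distribution: A_0 = 1, A_2 = 2, A_4 = 3, A_5 = 6, A_6 = 2, A_7 = 2. Minimum distance d = 2.

Enumerate all 2^4 = 16 messages m ∈ F_2^4.
For each, compute codeword c = mG in F_2^9, then tally its weight.
  m = 0000 → c = 000000000, weight = 0.
  m = 1000 → c = 101101000, weight = 4.
  m = 0100 → c = 110110100, weight = 5.
  m = 1100 → c = 011011100, weight = 5.
  m = 0010 → c = 101001111, weight = 6.
  m = 1010 → c = 000100111, weight = 4.
  m = 0110 → c = 011111011, weight = 7.
  m = 1110 → c = 110010011, weight = 5.
  m = 0001 → c = 110010110, weight = 5.
  m = 1001 → c = 011111110, weight = 7.
  m = 0101 → c = 000100010, weight = 2.
  m = 1101 → c = 101001010, weight = 4.
  m = 0011 → c = 011011001, weight = 5.
  m = 1011 → c = 110110001, weight = 5.
  m = 0111 → c = 101101101, weight = 6.
  m = 1111 → c = 000000101, weight = 2.
Tally weights:
  weight 0: 1 codewords.
  weight 2: 2 codewords.
  weight 4: 3 codewords.
  weight 5: 6 codewords.
  weight 6: 2 codewords.
  weight 7: 2 codewords.
Minimum distance d = smallest w > 0 with A_w > 0 = 2.
Sanity: Σ A_w = 16 = 2^4 = 16 ✓.
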